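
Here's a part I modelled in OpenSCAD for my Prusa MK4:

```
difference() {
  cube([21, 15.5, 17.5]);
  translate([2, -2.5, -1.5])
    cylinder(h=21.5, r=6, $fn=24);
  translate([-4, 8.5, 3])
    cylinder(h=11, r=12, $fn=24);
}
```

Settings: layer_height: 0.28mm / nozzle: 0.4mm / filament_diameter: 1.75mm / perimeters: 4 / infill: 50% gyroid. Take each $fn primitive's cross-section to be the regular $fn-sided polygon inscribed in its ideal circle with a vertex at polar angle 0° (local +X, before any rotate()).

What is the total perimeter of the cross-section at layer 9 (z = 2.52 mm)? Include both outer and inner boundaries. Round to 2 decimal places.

At z = 2.52 mm: the cube is present — its section is the full 21×15.5 rectangle (perimeter 73.00 mm); the cylinder at (2, -2.5): section is a regular 24-gon, circumradius r=6 (perimeter = 2·24·6.000·sin(180°/24) = 37.59 mm); the cylinder at (-4, 8.5) is not intersected at this z (z outside [3, 14]); Subtracting the remaining from the first: starting from the 21×15.5 cube, the r=6 cylinder at (2, -2.5) partially overlaps it — only the 20.20 mm² overlap (of its 111.81 mm²) is removed, clipping the outline — boundary = 71.34 mm. Overall, the cross-section is a single solid region. Total boundary length (outer) = 71.34 mm.

71.34 mm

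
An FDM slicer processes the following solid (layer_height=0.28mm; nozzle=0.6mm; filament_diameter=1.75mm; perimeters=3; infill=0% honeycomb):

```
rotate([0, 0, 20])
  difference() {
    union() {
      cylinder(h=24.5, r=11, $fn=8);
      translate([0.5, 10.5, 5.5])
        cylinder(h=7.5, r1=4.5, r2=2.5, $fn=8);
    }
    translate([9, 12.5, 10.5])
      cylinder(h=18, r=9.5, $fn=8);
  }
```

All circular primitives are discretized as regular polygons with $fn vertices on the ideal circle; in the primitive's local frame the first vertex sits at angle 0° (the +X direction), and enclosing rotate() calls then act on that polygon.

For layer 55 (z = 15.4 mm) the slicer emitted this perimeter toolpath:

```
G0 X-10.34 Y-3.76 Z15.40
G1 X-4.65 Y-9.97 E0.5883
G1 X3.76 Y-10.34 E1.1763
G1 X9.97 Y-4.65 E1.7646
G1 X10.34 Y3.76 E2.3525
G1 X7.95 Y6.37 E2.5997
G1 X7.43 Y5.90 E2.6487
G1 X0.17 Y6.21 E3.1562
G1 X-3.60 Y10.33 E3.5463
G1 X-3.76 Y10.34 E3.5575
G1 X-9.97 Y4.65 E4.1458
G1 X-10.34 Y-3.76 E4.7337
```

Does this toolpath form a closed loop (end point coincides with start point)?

yes

Start point (G0): (-10.34, -3.76). End point (last G1): the path returns to the start — closed.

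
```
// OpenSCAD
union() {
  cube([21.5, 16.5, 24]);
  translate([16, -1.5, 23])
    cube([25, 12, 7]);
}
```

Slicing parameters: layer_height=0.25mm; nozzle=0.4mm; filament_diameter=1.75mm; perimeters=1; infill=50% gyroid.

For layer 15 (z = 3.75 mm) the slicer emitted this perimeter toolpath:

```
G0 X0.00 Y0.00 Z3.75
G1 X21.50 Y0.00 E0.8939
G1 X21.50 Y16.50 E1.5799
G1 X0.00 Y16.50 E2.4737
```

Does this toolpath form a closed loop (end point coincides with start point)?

no

Start point (G0): (0.00, 0.00). End point (last G1): the path does not return to the start — open.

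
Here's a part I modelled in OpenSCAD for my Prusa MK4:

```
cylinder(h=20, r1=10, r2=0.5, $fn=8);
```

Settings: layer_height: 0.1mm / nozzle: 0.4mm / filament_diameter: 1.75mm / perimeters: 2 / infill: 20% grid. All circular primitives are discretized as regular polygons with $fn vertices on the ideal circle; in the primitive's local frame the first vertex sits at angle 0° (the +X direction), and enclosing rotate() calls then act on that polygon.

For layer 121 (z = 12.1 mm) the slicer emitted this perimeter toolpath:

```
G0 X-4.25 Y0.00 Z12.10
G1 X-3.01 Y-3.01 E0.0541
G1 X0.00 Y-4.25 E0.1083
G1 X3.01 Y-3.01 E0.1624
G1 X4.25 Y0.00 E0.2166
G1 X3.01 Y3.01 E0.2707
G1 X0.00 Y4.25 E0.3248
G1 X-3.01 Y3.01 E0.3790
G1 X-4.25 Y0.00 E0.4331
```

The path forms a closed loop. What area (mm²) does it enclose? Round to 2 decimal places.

Apply the shoelace formula to the sequence of (X, Y) vertices; enclosed area = 51.17 mm².

51.17 mm²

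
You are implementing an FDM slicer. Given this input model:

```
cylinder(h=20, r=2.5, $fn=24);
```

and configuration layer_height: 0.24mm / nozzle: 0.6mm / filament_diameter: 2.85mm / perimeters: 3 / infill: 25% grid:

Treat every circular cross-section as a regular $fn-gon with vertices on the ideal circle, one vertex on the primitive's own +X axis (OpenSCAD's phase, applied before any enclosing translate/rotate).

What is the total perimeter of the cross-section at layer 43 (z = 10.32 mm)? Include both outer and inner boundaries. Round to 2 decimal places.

At z = 10.32 mm: the r=2.5 cylinder contributes a regular 24-gon of circumradius 2.5 (perimeter = 2·24·2.500·sin(180°/24) = 15.66 mm). Overall, the cross-section is a single solid region. Total boundary length (outer) = 15.66 mm.

15.66 mm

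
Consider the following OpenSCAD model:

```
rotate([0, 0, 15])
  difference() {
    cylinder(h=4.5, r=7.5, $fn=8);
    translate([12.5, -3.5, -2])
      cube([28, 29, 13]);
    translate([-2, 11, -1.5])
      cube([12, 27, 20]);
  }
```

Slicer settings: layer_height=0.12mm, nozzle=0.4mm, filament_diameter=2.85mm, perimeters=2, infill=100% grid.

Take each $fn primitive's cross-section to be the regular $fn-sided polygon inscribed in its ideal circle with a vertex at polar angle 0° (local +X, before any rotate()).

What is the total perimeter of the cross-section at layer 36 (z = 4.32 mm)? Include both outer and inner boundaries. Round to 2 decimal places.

45.92 mm

At z = 4.32 mm: the cylinder: section is a regular 8-gon, circumradius r=7.5 (perimeter = 2·8·7.500·sin(180°/8) = 45.92 mm); the cube at (12.5, -3.5) (footprint 28×29) is included at this height (perimeter 114.00 mm); the 12×27 cube at (-2, 11) contributes its full rectangle (perimeter 78.00 mm); After the difference (first − rest): starting from the r=7.5 cylinder, the 28×29 cube at (12.5, -3.5) misses the remaining region (no effect); the 12×27 cube at (-2, 11) misses the remaining region (no effect) — boundary = 45.92 mm; (rotated 15° about Z; rotation is an isometry so areas/perimeters/island counts are preserved). Overall, the cross-section is a single solid region. Total boundary length (outer) = 45.92 mm.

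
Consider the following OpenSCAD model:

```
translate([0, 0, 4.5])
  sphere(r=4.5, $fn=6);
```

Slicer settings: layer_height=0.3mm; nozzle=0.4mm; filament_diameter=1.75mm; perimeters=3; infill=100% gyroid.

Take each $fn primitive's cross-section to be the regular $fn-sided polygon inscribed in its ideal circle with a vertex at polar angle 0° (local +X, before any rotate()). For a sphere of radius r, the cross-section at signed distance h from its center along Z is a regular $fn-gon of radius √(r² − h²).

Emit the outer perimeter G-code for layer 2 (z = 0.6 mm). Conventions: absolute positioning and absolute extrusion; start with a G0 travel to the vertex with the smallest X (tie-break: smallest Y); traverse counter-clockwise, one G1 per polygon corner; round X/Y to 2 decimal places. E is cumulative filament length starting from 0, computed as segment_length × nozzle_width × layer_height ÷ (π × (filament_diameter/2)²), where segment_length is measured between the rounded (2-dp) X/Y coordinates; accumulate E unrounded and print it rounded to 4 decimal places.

G0 X-2.24 Y0.00 Z0.60
G1 X-1.12 Y-1.94 E0.1118
G1 X1.12 Y-1.94 E0.2235
G1 X2.24 Y0.00 E0.3353
G1 X1.12 Y1.94 E0.4470
G1 X-1.12 Y1.94 E0.5588
G1 X-2.24 Y0.00 E0.6705

At z = 0.6 mm: the r=4.5 sphere slices to a regular 6-gon of circumradius 2.245 (√(r²−h²) with h=3.9 from center). The outline is a single polygon with 6 vertices. Extrusion per mm of travel: 0.4 × 0.3 / (π × 0.875²) = 0.049890. Accumulating E over each segment gives final E = 0.6705.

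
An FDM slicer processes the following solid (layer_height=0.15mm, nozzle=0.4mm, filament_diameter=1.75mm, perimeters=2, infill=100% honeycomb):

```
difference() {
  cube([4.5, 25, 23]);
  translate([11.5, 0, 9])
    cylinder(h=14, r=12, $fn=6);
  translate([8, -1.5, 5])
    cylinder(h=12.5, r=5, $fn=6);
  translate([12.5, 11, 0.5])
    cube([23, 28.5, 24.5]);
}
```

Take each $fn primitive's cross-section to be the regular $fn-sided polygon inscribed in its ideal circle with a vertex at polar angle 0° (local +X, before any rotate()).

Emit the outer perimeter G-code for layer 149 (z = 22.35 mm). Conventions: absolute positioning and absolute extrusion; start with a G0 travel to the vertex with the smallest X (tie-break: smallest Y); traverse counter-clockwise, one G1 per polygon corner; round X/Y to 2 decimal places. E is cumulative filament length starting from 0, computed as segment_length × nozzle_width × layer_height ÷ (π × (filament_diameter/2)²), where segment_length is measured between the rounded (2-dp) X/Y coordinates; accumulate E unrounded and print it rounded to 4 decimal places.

G0 X0.00 Y0.87 Z22.35
G1 X4.50 Y8.66 E0.2244
G1 X4.50 Y25.00 E0.6320
G1 X0.00 Y25.00 E0.7443
G1 X0.00 Y0.87 E1.3462

At z = 22.35 mm: the 4.5×25 cube contributes its full rectangle; the cylinder at (11.5, 0): section is a regular 6-gon, circumradius r=12; the cylinder at (8, -1.5) is not intersected at this z (z outside [5, 17.5]); the cube at (12.5, 11) is present — its section is the full 23×28.5 rectangle; Taking the first minus the rest: starting from the 4.5×25 cube, the r=12 cylinder at (11.5, 0) partially overlaps it — only the 21.43 mm² overlap (of its 374.12 mm²) is removed, clipping the outline; the 23×28.5 cube at (12.5, 11) misses the remaining region (no effect) — 1 connected region. The outline is a single polygon with 4 vertices. Extrusion per mm of travel: 0.4 × 0.15 / (π × 0.875²) = 0.024945. Accumulating E over each segment gives final E = 1.3462.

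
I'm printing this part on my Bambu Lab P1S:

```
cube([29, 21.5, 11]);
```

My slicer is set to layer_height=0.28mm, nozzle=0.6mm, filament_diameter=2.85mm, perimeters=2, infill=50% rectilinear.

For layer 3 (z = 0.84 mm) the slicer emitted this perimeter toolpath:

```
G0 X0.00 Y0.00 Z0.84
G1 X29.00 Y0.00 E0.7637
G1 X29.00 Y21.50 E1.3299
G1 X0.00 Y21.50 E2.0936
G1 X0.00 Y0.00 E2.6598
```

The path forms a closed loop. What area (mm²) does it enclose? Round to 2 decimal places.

623.50 mm²

Apply the shoelace formula to the sequence of (X, Y) vertices; enclosed area = 623.50 mm².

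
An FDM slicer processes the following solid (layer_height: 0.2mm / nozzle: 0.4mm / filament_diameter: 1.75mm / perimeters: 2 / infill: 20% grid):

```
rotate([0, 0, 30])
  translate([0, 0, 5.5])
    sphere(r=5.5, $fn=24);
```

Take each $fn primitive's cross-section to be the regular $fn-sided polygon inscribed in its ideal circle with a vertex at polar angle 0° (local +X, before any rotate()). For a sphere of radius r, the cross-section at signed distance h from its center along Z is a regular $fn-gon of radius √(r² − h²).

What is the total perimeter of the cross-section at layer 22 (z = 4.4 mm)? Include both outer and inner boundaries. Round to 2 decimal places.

33.76 mm

At z = 4.4 mm: the r=5.5 sphere slices to a regular 24-gon of circumradius 5.389 (√(r²−h²) with h=1.1 from center) (perimeter = 2·24·5.389·sin(180°/24) = 33.76 mm); (whole slice rotated 30° about Z — lengths, areas and connectivity unchanged). Overall, the cross-section is a single solid region. Total boundary length (outer) = 33.76 mm.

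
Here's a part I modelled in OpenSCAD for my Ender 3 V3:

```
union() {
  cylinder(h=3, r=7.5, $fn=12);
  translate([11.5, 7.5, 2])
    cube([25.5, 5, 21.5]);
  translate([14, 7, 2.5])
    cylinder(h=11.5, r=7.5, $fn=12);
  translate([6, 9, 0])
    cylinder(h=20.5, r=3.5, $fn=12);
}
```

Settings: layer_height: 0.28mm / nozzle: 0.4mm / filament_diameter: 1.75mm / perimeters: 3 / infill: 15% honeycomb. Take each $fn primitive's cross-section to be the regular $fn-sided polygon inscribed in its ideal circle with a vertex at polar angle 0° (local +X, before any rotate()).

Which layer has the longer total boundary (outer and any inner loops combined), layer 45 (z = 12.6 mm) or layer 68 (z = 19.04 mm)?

Layer 45 (z = 12.6): the cylinder is not intersected at this z (z outside [0, 3]); the cube at (11.5, 7.5) is present — its section is the full 25.5×5 rectangle (perimeter 61.00 mm); the r=7.5 cylinder at (14, 7) contributes a regular 12-gon of circumradius 7.5 (perimeter = 2·12·7.500·sin(180°/12) = 46.59 mm); the r=3.5 cylinder at (6, 9) contributes a regular 12-gon of circumradius 3.5 (perimeter = 2·12·3.500·sin(180°/12) = 21.74 mm); Merging all regions: the regions partially overlap (shared area 55.64 mm²), so the edge portions inside another operand are dropped and the merged outline is re-measured after clipping — boundary = 87.64 mm. So its perimeter = 87.64 mm. Layer 68 (z = 19.04): the cylinder is not intersected at this z (z outside [0, 3]); the cube at (11.5, 7.5) (footprint 25.5×5) is included at this height (perimeter 61.00 mm); the cylinder at (14, 7) is absent (z outside [2.5, 14]); the cylinder at (6, 9): section is a regular 12-gon, circumradius r=3.5 (perimeter = 2·12·3.500·sin(180°/12) = 21.74 mm); Combining (union): the 2 present regions are separate (no shared area or edge), so areas and boundary lengths simply add and each stays a separate island — boundary = 82.74 mm. So its perimeter = 82.74 mm. Layer 45 is larger (87.64 vs 82.74 mm).

layer 45 (z = 12.6 mm)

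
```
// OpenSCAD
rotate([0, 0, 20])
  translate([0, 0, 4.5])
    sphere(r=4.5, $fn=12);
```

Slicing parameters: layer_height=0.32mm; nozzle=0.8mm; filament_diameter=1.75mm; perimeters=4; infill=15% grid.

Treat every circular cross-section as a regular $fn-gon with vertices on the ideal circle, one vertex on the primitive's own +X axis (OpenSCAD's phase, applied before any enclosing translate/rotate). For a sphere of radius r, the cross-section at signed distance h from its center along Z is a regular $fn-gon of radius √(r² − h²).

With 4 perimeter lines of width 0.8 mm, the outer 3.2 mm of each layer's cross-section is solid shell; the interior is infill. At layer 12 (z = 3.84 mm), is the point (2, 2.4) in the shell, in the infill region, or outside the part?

At z = 3.84 mm: the r=4.5 sphere slices to a regular 12-gon of circumradius 4.451 (√(r²−h²) with h=0.66 from center); (rotated 20° about Z; rotation is an isometry so areas/perimeters/island counts are preserved). Overall, the cross-section is a single solid region. Undo the 20° rotation: the query point maps to (2.700, 1.571) in the un-rotated model frame. The nearest boundary edge runs (3.85, 2.23)→(2.23, 3.85); distance from the point to it = 1.28 mm. The point is inside the cross-section, 1.28 mm from the nearest boundary — within the 3.2 mm shell band (4 × 0.8).

shell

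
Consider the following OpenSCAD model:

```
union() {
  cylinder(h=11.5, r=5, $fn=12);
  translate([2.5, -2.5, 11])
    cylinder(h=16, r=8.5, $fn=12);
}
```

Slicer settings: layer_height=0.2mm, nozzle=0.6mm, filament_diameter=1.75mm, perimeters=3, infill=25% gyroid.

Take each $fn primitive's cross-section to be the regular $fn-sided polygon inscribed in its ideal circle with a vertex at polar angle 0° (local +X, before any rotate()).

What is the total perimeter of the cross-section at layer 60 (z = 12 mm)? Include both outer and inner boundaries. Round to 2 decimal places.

At z = 12 mm: the cylinder is absent (z outside [0, 11.5]); the r=8.5 cylinder at (2.5, -2.5) gives a regular 12-gon of circumradius 8.5 (constant along its height) (perimeter = 2·12·8.500·sin(180°/12) = 52.80 mm); Taking the union: only the r=8.5 cylinder at (2.5, -2.5) is present, so the union is just that shape — boundary = 52.80 mm. Overall, the cross-section is a single solid region. Total boundary length (outer) = 52.80 mm.

52.80 mm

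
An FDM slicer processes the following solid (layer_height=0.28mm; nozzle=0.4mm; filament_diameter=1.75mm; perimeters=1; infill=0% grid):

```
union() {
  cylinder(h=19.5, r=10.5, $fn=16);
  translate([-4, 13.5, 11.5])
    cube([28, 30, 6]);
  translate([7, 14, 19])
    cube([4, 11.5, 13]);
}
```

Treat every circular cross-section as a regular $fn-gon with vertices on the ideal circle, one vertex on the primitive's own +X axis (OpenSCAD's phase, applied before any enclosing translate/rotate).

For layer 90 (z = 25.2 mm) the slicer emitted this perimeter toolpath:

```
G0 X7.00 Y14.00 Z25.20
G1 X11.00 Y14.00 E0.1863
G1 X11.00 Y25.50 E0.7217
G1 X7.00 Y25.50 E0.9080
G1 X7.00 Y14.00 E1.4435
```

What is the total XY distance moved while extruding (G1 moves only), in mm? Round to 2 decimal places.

Sum the Euclidean lengths of each G1 segment: total = 31.00 mm.

31.00 mm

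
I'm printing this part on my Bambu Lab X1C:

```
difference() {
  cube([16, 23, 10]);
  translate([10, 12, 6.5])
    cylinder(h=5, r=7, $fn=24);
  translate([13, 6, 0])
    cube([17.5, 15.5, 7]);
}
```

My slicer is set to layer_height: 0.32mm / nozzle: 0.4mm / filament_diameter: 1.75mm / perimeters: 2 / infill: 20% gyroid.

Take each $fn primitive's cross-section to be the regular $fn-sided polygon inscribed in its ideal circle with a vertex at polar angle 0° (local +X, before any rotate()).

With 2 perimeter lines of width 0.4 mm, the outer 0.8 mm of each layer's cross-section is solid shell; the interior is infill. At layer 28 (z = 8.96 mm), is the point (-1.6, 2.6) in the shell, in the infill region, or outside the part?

At z = 8.96 mm: the cube is present — its section is the full 16×23 rectangle; the cylinder at (10, 12): section is a regular 24-gon, circumradius r=7; the cube at (13, 6) is not intersected at this z (z outside [0, 7]); After the difference (first − rest): starting from the 16×23 cube, the r=7 cylinder at (10, 12) partially overlaps it — only the 147.60 mm² overlap (of its 152.19 mm²) is removed, clipping the outline — 1 connected region. Overall, the cross-section is a single solid region. The nearest boundary edge runs (0.00, 0.00)→(0.00, 23.00); distance from the point to it = 1.60 mm. The point is not inside any of the regions above, so it lies outside the cross-section (1.60 mm from the nearest boundary).

outside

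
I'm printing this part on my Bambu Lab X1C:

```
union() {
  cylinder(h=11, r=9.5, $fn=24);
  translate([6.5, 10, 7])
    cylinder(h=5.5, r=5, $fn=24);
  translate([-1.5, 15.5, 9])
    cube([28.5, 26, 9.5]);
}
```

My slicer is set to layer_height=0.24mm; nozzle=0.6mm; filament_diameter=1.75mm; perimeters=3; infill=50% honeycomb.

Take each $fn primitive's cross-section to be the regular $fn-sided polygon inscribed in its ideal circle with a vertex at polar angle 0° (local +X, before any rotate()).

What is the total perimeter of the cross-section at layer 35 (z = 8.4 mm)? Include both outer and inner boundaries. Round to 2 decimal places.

74.60 mm

At z = 8.4 mm: the cylinder: section is a regular 24-gon, circumradius r=9.5 (perimeter = 2·24·9.500·sin(180°/24) = 59.52 mm); the cylinder at (6.5, 10): section is a regular 24-gon, circumradius r=5 (perimeter = 2·24·5.000·sin(180°/24) = 31.33 mm); the cube at (-1.5, 15.5) is absent (z outside [9, 18.5]); Merging all regions: the regions partially overlap (shared area 12.84 mm²), so the edge portions inside another operand are dropped and the merged outline is re-measured after clipping — boundary = 74.60 mm. Overall, the cross-section is a single solid region. Total boundary length (outer) = 74.60 mm.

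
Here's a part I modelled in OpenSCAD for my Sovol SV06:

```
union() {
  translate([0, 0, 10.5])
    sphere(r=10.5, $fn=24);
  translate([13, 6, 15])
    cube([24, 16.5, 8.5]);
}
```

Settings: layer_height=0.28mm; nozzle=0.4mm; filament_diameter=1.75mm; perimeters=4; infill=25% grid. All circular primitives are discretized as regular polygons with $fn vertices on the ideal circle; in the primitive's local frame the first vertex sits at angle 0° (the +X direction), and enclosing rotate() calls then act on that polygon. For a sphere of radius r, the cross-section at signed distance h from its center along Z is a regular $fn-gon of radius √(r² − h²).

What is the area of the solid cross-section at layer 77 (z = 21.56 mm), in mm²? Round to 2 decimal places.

396.00 mm²

At z = 21.56 mm: the sphere does not reach this height (|z−center|=11.060 > r=10.5); the cube at (13, 6) is present — its section is the full 24×16.5 rectangle (area 396.00 mm²); Merging all regions: only the 24×16.5 cube at (13, 6) is present, so the union is just that shape — area = 396.00 mm². Overall, the cross-section is a single solid region. Net area = 396.00 mm².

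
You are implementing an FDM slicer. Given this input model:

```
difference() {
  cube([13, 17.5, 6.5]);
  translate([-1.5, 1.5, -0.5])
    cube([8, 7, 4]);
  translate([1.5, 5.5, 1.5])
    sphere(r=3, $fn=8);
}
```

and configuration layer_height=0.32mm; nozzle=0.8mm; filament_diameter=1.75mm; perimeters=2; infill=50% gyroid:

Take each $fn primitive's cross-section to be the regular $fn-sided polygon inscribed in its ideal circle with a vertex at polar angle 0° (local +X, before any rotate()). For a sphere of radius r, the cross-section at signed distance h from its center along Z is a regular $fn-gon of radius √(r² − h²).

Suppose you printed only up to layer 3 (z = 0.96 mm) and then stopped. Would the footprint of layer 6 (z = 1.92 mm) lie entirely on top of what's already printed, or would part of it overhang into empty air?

Compare the two slices. At z = 0.96: the cube (footprint 13×17.5) is included at this height (area 227.50 mm²); the 8×7 cube at (-1.5, 1.5) contributes its full rectangle (area 56.00 mm²); the r=3 sphere at (1.5, 5.5) slices to a regular 8-gon of circumradius 2.951 (√(r²−h²) with h=0.54 from center) (area = (8/2)·2.951²·sin(360°/8) = 24.63 mm²); Taking the first minus the rest: starting from the 13×17.5 cube (227.50 mm²), the 8×7 cube at (-1.5, 1.5) partially overlaps it — only the 45.50 mm² overlap (of its 56.00 mm²) is removed, clipping the outline; the r=3 sphere at (1.5, 5.5) misses the remaining region (no effect) — area = 182.00 mm². At z = 1.92: the cube (footprint 13×17.5) is included at this height (area 227.50 mm²); the cube at (-1.5, 1.5) is present — its section is the full 8×7 rectangle (area 56.00 mm²); the sphere at (1.5, 5.5): section is a regular 8-gon, circumradius = √(r²−h²) = √(3²−0.42²) = 2.970 (area = (8/2)·2.970²·sin(360°/8) = 24.96 mm²); After the difference (first − rest): starting from the 13×17.5 cube (227.50 mm²), the 8×7 cube at (-1.5, 1.5) partially overlaps it — only the 45.50 mm² overlap (of its 56.00 mm²) is removed, clipping the outline; the r=3 sphere at (1.5, 5.5) misses the remaining region (no effect) — area = 182.00 mm². Checking containment: the cross-section at z = 1.92 is a subset of the cross-section at z = 0.96.

entirely on top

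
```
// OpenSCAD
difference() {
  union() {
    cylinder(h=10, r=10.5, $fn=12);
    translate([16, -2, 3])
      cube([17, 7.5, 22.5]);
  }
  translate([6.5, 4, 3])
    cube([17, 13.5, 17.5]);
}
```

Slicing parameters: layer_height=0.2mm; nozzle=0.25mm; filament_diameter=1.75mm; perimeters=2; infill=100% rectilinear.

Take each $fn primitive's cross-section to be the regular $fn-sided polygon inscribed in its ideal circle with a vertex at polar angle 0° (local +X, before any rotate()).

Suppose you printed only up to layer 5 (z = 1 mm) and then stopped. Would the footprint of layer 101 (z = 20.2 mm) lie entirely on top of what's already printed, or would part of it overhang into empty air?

Compare the two slices. At z = 1: the r=10.5 cylinder contributes a regular 12-gon of circumradius 10.5 (area = (12/2)·10.500²·sin(360°/12) = 330.75 mm²); the cube at (16, -2) is not intersected at this z (z outside [3, 25.5]); Taking the union: only the r=10.5 cylinder is present, so the union is just that shape — area = 330.75 mm²; the cube at (6.5, 4) does not reach this height (z outside [3, 20.5]); Taking the first minus the rest: none of the subtracted shapes is present at this height, so the result so far is unchanged — area = 330.75 mm². At z = 20.2: the cylinder is absent (z outside [0, 10]); the 17×7.5 cube at (16, -2) contributes its full rectangle (area 127.50 mm²); Combining (union): only the 17×7.5 cube at (16, -2) is present, so the union is just that shape — area = 127.50 mm²; the 17×13.5 cube at (6.5, 4) contributes its full rectangle (area 229.50 mm²); Subtracting the remaining from the first: starting from that combined region (127.50 mm²), the 17×13.5 cube at (6.5, 4) partially overlaps it — only the 11.25 mm² overlap (of its 229.50 mm²) is removed, clipping the outline — area = 116.25 mm². Checking containment: at z = 20.2 the cross-section extends beyond the z = 1 cross-section by about 116.25 mm².

part overhangs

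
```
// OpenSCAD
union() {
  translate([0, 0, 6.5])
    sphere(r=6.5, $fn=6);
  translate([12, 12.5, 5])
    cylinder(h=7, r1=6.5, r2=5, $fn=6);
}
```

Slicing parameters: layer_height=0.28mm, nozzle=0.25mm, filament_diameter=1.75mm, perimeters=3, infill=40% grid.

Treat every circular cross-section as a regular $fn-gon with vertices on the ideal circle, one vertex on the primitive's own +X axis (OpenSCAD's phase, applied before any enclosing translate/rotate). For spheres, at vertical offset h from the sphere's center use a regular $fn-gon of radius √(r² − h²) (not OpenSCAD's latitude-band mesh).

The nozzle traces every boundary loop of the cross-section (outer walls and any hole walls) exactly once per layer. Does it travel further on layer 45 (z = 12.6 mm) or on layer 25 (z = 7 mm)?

Layer 45 (z = 12.6): the r=6.5 sphere slices to a regular 6-gon of circumradius 2.245 (√(r²−h²) with h=6.1 from center) (perimeter = 2·6·2.245·sin(180°/6) = 13.47 mm); the cone at (12, 12.5) is absent (z outside [5, 12]); Combining (union): only the r=6.5 sphere is present, so the union is just that shape — boundary = 13.47 mm. So its perimeter = 13.47 mm. Layer 25 (z = 7): the sphere: section is a regular 6-gon, circumradius = √(r²−h²) = √(6.5²−0.5²) = 6.481 (perimeter = 2·6·6.481·sin(180°/6) = 38.88 mm); the cone at (12, 12.5) contributes a regular 6-gon of circumradius 6.071 (interpolated between r1=6.5 and r2=5 at t=0.286) (perimeter = 2·6·6.071·sin(180°/6) = 36.43 mm); Combining (union): the 2 present regions are separate (no shared area or edge), so areas and boundary lengths simply add and each stays a separate island — boundary = 75.31 mm. So its perimeter = 75.31 mm. Layer 25 is larger (75.31 vs 13.47 mm).

layer 25 (z = 7 mm)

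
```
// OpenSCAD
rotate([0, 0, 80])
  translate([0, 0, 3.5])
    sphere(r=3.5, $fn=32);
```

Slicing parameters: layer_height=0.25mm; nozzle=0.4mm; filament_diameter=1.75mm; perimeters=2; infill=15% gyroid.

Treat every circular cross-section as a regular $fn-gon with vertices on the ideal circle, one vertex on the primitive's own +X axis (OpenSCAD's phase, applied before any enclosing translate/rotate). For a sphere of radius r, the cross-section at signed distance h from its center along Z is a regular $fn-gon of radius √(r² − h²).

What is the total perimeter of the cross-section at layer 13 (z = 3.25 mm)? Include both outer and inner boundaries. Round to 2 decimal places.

21.90 mm

At z = 3.25 mm: the r=3.5 sphere contributes a regular 32-gon of circumradius √(3.5²−0.25²) = 3.491 (perimeter = 2·32·3.491·sin(180°/32) = 21.90 mm); (rotated 80° about Z; rotation is an isometry so areas/perimeters/island counts are preserved). Overall, the cross-section is a single solid region. Total boundary length (outer) = 21.90 mm.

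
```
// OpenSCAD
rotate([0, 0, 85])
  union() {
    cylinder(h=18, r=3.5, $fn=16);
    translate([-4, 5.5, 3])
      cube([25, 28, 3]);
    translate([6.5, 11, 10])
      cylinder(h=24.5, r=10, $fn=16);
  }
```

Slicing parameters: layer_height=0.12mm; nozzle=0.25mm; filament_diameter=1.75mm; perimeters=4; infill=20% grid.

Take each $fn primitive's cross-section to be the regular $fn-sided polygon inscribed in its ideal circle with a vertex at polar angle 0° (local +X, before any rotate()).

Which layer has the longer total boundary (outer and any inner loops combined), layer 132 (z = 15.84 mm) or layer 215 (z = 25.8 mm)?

layer 132 (z = 15.84 mm)

Layer 132 (z = 15.84): the r=3.5 cylinder gives a regular 16-gon of circumradius 3.5 (constant along its height) (perimeter = 2·16·3.500·sin(180°/16) = 21.85 mm); the cube at (-4, 5.5) does not reach this height (z outside [3, 6]); the r=10 cylinder at (6.5, 11) gives a regular 16-gon of circumradius 10 (constant along its height) (perimeter = 2·16·10.000·sin(180°/16) = 62.43 mm); Taking the union: the regions partially overlap (shared area 1.19 mm²), so the edge portions inside another operand are dropped and the merged outline is re-measured after clipping — boundary = 77.29 mm; (whole slice rotated 85° about Z — lengths, areas and connectivity unchanged). So its perimeter = 77.29 mm. Layer 215 (z = 25.8): the cylinder is not intersected at this z (z outside [0, 18]); the cube at (-4, 5.5) is absent (z outside [3, 6]); the cylinder at (6.5, 11): section is a regular 16-gon, circumradius r=10 (perimeter = 2·16·10.000·sin(180°/16) = 62.43 mm); Merging all regions: only the r=10 cylinder at (6.5, 11) is present, so the union is just that shape — boundary = 62.43 mm; (rotated 85° about Z; rotation is an isometry so areas/perimeters/island counts are preserved). So its perimeter = 62.43 mm. Layer 132 is larger (77.29 vs 62.43 mm).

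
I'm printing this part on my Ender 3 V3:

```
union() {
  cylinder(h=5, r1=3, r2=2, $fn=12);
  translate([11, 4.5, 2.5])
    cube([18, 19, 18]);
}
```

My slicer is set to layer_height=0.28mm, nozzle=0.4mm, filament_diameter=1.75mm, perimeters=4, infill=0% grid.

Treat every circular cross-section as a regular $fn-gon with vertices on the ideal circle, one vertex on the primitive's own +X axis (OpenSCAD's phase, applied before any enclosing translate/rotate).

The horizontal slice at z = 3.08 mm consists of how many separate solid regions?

2

At z = 3.08 mm: the cone (r1=3→r2=2) has section circumradius 2.384 here — a regular 12-gon; the cube at (11, 4.5) (footprint 18×19) is included at this height; Combining (union): the 2 present regions are separate (no shared area or edge), so areas and boundary lengths simply add and each stays a separate island — 2 connected regions. The result has 2 disconnected regions.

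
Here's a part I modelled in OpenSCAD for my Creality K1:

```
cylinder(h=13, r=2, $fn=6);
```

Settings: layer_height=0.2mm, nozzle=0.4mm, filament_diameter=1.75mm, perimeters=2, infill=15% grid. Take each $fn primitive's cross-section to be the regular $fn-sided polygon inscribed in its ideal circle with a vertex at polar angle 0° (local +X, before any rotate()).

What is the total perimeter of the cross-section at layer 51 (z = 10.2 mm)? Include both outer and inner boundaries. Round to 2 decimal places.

At z = 10.2 mm: the cylinder: section is a regular 6-gon, circumradius r=2 (perimeter = 2·6·2.000·sin(180°/6) = 12.00 mm). Overall, the cross-section is a single solid region. Total boundary length (outer) = 12.00 mm.

12.00 mm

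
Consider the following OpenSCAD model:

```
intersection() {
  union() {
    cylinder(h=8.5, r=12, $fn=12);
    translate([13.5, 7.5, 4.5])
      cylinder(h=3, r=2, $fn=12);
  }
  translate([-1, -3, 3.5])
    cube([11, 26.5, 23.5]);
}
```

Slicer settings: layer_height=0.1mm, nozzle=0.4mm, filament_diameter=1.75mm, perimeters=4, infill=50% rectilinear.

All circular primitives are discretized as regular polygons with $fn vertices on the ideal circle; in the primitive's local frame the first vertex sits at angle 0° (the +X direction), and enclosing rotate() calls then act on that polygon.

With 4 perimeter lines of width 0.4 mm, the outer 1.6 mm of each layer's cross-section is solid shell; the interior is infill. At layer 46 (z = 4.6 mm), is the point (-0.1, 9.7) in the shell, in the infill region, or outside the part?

shell

At z = 4.6 mm: the r=12 cylinder contributes a regular 12-gon of circumradius 12; the r=2 cylinder at (13.5, 7.5) contributes a regular 12-gon of circumradius 2; Merging all regions: the 2 present regions are separate (no shared area or edge), so areas and boundary lengths simply add and each stays a separate island — 2 connected regions; the cube at (-1, -3) (footprint 11×26.5) is included at this height; After intersecting: the 11×26.5 cube at (-1, -3) partially overlaps that combined region; clipping to the common part keeps 145.61 mm² — 1 connected region. Overall, the cross-section is a single solid region. The nearest boundary edge runs (-1.00, -3.00)→(-1.00, 11.73); distance from the point to it = 0.90 mm. The point is inside the cross-section, 0.90 mm from the nearest boundary — within the 1.6 mm shell band (4 × 0.4).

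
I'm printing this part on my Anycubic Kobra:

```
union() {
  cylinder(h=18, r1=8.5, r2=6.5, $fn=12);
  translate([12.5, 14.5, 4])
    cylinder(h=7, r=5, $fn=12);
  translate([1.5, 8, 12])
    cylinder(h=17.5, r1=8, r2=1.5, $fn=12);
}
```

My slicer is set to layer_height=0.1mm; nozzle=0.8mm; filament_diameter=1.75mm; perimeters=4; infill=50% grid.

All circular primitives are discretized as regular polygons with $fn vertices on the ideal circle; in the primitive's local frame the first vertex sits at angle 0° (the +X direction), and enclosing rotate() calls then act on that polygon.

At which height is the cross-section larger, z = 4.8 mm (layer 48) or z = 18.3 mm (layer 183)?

layer 48 (z = 4.8 mm)

Layer 48 (z = 4.8): the cone (r1=8.5→r2=6.5) has section circumradius 7.967 here — a regular 12-gon (area = (12/2)·7.967²·sin(360°/12) = 190.40 mm²); the cylinder at (12.5, 14.5): section is a regular 12-gon, circumradius r=5 (area = (12/2)·5.000²·sin(360°/12) = 75.00 mm²); the cone at (1.5, 8) does not reach this height (z outside [12, 29.5]); Combining (union): the 2 present regions are separate (no shared area or edge), so areas and boundary lengths simply add and each stays a separate island — area = 265.40 mm². So its area = 265.40 mm². Layer 183 (z = 18.3): the cone does not reach this height (z outside [0, 18]); the cylinder at (12.5, 14.5) does not reach this height (z outside [4, 11]); the cone at (1.5, 8) contributes a regular 12-gon of circumradius 5.660 (interpolated between r1=8 and r2=1.5 at t=0.360) (area = (12/2)·5.660²·sin(360°/12) = 96.11 mm²); Merging all regions: only the cone at (1.5, 8) is present, so the union is just that shape — area = 96.11 mm². So its area = 96.11 mm². Layer 48 is larger (265.40 vs 96.11 mm²).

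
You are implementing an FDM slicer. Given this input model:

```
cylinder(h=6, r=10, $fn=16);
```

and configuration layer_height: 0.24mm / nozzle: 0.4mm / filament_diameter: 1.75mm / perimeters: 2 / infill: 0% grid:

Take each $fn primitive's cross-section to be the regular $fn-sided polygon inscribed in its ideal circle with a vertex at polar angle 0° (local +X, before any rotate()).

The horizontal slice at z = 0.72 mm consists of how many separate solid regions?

At z = 0.72 mm: the r=10 cylinder gives a regular 16-gon of circumradius 10 (constant along its height). The result has 1 disconnected region.

1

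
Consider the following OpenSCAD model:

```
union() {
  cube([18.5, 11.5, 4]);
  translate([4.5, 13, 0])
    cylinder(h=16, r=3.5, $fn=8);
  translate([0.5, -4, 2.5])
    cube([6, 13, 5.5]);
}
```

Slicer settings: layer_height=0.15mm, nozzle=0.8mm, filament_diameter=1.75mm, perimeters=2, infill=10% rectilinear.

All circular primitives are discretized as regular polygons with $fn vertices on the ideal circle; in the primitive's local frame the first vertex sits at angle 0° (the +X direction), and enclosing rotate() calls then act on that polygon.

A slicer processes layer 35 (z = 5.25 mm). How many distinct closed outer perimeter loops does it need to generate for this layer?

2

At z = 5.25 mm: the cube is absent (z outside [0, 4]); the cylinder at (4.5, 13): section is a regular 8-gon, circumradius r=3.5; the 6×13 cube at (0.5, -4) contributes its full rectangle; Taking the union: the 2 present regions are separate (no shared area or edge), so areas and boundary lengths simply add and each stays a separate island — 2 connected regions. The result has 2 disconnected regions.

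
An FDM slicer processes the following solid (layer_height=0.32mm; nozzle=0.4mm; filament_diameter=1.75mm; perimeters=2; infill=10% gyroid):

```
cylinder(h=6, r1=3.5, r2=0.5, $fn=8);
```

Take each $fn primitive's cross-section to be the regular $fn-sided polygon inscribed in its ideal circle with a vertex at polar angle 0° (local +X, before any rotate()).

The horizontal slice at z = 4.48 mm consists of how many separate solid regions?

1

At z = 4.48 mm: the cone: at t=0.747 of its height the radius interpolates to r₁+(r₂−r₁)t = 1.260, giving a regular 8-gon of that circumradius. The result has 1 disconnected region.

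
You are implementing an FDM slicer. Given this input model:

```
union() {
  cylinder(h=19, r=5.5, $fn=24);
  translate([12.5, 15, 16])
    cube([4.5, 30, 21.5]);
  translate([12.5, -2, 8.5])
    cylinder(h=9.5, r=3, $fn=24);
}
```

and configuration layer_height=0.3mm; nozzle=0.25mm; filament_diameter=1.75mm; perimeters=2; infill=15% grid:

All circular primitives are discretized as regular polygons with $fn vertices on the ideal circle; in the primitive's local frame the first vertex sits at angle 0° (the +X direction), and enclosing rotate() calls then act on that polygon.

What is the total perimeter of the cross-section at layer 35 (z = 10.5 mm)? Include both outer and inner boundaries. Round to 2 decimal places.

At z = 10.5 mm: the r=5.5 cylinder contributes a regular 24-gon of circumradius 5.5 (perimeter = 2·24·5.500·sin(180°/24) = 34.46 mm); the cube at (12.5, 15) does not reach this height (z outside [16, 37.5]); the r=3 cylinder at (12.5, -2) contributes a regular 24-gon of circumradius 3 (perimeter = 2·24·3.000·sin(180°/24) = 18.80 mm); Combining (union): the 2 present regions are separate (no shared area or edge), so areas and boundary lengths simply add and each stays a separate island — boundary = 53.25 mm. Overall, the cross-section has 2 separate islands. Total boundary length (outer) = 53.25 mm.

53.25 mm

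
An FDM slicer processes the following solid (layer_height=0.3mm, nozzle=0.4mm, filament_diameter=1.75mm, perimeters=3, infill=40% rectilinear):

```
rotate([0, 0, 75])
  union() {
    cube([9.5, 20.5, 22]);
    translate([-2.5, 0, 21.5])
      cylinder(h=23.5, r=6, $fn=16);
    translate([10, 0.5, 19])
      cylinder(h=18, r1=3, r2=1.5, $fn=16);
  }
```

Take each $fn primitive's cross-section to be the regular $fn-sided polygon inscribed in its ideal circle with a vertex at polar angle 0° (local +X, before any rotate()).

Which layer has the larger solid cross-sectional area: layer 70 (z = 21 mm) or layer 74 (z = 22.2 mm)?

layer 70 (z = 21 mm)

Layer 70 (z = 21): the cube (footprint 9.5×20.5) is included at this height (area 194.75 mm²); the cylinder at (-2.5, 0) is absent (z outside [21.5, 45]); the cone at (10, 0.5): at t=0.111 of its height the radius interpolates to r₁+(r₂−r₁)t = 2.833, giving a regular 16-gon of that circumradius (area = (16/2)·2.833²·sin(360°/16) = 24.58 mm²); Combining (union): the regions partially overlap — summed areas 219.33 mm² minus the doubly-counted overlap 5.89 mm² gives 213.43 mm² — area = 213.43 mm²; (rotated 75° about Z; rotation is an isometry so areas/perimeters/island counts are preserved). So its area = 213.43 mm². Layer 74 (z = 22.2): the cube is absent (z outside [0, 22]); the r=6 cylinder at (-2.5, 0) contributes a regular 16-gon of circumradius 6 (area = (16/2)·6.000²·sin(360°/16) = 110.21 mm²); the cone at (10, 0.5) (r1=3→r2=1.5) has section circumradius 2.733 here — a regular 16-gon (area = (16/2)·2.733²·sin(360°/16) = 22.87 mm²); Combining (union): the 2 present regions are separate (no shared area or edge), so areas and boundary lengths simply add and each stays a separate island — area = 133.09 mm²; (rotated 75° about Z; rotation is an isometry so areas/perimeters/island counts are preserved). So its area = 133.09 mm². Layer 70 is larger (213.43 vs 133.09 mm²).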